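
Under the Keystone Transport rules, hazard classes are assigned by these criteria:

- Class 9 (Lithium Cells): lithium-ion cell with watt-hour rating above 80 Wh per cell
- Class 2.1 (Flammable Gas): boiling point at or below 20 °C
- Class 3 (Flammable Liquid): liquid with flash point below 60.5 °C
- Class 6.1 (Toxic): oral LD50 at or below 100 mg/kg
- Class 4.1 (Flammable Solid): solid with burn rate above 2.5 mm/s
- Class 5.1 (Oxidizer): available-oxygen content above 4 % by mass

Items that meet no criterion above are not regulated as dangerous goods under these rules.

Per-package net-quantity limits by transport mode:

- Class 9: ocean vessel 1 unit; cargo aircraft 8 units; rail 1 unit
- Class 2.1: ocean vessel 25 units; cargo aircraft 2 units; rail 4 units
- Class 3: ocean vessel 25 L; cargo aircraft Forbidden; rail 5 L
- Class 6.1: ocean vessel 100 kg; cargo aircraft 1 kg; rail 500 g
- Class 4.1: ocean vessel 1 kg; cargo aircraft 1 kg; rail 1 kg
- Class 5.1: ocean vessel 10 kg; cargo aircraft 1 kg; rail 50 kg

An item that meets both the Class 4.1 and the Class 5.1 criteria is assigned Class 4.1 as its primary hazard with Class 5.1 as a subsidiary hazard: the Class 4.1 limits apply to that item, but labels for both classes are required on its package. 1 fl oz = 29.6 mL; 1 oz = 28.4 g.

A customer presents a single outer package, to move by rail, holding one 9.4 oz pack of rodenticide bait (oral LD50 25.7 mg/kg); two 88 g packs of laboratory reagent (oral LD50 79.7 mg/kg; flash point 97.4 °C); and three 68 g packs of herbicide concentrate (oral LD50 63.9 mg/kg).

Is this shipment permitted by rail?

Rodenticide bait: oral LD50 25.7 mg/kg ≤ 100 mg/kg → Class 6.1 (Toxic).
The laboratory reagent has oral LD50 79.7 mg/kg, which is ≤ 100 mg/kg, so it is Class 6.1 (Toxic).
The herbicide concentrate has oral LD50 63.9 mg/kg, which is ≤ 100 mg/kg, so it is Class 6.1 (Toxic).
Class 6.1 net quantity: (one 9.4 oz pack = 266.96 g) + (two 88 g packs = 176 g) + (three 68 g packs = 204 g) = 646.96 g.
646.96 g exceeds the rail limit of 500 g for Class 6.1.

No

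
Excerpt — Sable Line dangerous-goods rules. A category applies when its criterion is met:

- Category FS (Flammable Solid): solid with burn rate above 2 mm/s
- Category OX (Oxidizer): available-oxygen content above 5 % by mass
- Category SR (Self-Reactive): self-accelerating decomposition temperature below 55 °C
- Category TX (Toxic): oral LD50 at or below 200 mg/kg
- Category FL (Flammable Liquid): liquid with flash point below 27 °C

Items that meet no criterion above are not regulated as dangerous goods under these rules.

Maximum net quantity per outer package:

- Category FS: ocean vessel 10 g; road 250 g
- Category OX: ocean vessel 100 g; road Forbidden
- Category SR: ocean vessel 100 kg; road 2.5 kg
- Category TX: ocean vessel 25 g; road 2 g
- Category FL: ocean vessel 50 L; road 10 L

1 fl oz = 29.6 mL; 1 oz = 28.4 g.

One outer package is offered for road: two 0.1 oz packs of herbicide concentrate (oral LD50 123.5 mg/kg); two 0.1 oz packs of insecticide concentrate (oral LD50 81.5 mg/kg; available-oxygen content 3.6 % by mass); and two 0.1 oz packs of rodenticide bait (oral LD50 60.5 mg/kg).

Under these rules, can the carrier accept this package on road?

No

The herbicide concentrate has oral LD50 123.5 mg/kg, which is ≤ 200 mg/kg, so it is Category TX (Toxic).
With oral LD50 81.5 mg/kg (≤ 200 mg/kg), the insecticide concentrate falls in Category TX.
With oral LD50 60.5 mg/kg (≤ 200 mg/kg), the rodenticide bait falls in Category TX.
Category TX net quantity: (two 0.1 oz packs = 5.68 g) + (two 0.1 oz packs = 5.68 g) + (two 0.1 oz packs = 5.68 g) = 17.04 g.
That exceeds the Category TX road limit of 2 g.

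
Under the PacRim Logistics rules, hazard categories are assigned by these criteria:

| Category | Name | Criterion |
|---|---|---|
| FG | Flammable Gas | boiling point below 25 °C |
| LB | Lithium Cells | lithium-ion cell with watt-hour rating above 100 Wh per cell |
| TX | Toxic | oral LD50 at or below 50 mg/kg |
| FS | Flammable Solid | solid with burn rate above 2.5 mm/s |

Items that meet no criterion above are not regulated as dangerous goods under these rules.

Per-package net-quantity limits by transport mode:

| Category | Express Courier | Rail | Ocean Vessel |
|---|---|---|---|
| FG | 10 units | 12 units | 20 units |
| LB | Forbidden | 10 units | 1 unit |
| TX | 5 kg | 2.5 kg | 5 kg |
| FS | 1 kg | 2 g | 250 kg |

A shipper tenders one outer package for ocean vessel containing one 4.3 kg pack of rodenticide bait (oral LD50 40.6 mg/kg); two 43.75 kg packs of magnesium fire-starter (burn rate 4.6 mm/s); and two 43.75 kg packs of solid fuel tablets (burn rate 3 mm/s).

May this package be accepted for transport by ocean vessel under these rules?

Yes

With oral LD50 40.6 mg/kg (≤ 50 mg/kg), the rodenticide bait falls in Category TX.
Burn rate 4.6 mm/s meets the Category FS criterion (Flammable Solid), so the magnesium fire-starter is Category FS.
Solid fuel tablets: burn rate 3 mm/s > 2.5 mm/s → Category FS (Flammable Solid).
Total Category FS: (two 43.75 kg packs = 87.5 kg) + (two 43.75 kg packs = 87.5 kg) = 175 kg.
175 kg ≤ 250 kg (ocean vessel limit, Category FS) — within limit.
Category TX quantity: 4.3 kg.
4.3 kg is within the ocean vessel limit of 5 kg for Category TX.
Every hazard category is within its ocean vessel limit and no segregation rule is violated.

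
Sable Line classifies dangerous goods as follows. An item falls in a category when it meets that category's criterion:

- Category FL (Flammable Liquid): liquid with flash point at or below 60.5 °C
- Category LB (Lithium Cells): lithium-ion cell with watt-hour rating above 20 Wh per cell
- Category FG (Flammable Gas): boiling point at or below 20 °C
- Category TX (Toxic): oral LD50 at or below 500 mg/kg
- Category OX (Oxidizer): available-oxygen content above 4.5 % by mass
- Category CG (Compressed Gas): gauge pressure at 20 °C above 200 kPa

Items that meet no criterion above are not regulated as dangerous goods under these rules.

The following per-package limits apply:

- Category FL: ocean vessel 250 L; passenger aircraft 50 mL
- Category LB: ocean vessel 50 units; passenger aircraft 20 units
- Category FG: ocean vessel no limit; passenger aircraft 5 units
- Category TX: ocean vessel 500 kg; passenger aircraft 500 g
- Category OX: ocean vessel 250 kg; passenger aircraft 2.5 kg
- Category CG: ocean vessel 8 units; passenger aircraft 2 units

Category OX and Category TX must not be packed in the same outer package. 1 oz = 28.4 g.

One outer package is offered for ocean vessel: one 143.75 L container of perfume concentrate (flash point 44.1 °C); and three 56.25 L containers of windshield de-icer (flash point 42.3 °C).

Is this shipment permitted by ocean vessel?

Flash point 44.1 °C meets the Category FL criterion (Flammable Liquid), so the perfume concentrate is Category FL.
Windshield de-icer: flash point 42.3 °C ≤ 60.5 °C → Category FL (Flammable Liquid).
Total Category FL: 143.75 L + (three 56.25 L containers = 168.75 L) = 312.5 L.
That exceeds the Category FL ocean vessel limit of 250 L.

No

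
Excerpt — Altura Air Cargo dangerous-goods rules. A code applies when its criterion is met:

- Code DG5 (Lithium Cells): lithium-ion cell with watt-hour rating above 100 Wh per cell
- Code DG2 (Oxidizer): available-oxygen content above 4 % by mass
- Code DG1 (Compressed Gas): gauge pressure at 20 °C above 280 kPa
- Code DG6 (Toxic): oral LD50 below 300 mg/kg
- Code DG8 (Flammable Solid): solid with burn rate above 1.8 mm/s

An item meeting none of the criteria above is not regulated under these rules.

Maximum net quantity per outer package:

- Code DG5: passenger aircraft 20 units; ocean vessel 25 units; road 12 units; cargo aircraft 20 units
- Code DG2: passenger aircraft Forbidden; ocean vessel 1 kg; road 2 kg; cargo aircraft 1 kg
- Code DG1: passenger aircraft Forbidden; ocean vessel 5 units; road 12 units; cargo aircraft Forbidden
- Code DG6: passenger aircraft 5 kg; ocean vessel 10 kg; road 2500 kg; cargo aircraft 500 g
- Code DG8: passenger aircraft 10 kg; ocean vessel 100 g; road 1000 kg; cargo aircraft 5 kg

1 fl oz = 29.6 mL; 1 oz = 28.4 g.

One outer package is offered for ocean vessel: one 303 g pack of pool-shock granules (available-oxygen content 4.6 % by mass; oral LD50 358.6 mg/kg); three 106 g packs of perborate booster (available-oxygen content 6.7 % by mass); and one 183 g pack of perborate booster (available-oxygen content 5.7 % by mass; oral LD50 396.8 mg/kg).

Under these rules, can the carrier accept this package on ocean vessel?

Yes

Available-oxygen content 4.6 % by mass meets the Code DG2 criterion (Oxidizer), so the pool-shock granules are Code DG2.
Available-oxygen content 6.7 % by mass meets the Code DG2 criterion (Oxidizer), so the perborate booster is Code DG2.
The perborate booster has available-oxygen content 5.7 % by mass, which is > 4 % by mass, so it is Code DG2 (Oxidizer).
Code DG2 net quantity: 303 g + (three 106 g packs = 318 g) + 183 g = 804 g.
804 g is within the ocean vessel limit of 1 kg for Code DG2.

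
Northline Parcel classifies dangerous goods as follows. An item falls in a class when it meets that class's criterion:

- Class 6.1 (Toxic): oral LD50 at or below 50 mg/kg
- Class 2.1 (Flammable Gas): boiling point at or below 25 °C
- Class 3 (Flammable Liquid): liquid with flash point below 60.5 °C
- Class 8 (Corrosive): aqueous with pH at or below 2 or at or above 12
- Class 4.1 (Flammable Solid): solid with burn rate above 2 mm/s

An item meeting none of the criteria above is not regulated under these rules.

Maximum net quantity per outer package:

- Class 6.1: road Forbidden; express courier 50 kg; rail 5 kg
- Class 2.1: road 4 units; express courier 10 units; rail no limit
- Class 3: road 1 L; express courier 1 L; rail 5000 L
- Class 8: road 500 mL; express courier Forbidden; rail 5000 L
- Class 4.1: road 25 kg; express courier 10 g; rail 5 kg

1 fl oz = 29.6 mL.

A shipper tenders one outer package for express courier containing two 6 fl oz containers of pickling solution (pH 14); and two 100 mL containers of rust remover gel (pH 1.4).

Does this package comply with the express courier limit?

Pickling solution: pH 14 ≥ 12 → Class 8 (Corrosive).
With pH 1.4 (≤ 2), the rust remover gel falls in Class 8.
Total Class 8: (two 6 fl oz containers = 355.2 mL) + (two 100 mL containers = 200 mL) = 555.2 mL.
By express courier, Class 8 is Forbidden regardless of quantity.

No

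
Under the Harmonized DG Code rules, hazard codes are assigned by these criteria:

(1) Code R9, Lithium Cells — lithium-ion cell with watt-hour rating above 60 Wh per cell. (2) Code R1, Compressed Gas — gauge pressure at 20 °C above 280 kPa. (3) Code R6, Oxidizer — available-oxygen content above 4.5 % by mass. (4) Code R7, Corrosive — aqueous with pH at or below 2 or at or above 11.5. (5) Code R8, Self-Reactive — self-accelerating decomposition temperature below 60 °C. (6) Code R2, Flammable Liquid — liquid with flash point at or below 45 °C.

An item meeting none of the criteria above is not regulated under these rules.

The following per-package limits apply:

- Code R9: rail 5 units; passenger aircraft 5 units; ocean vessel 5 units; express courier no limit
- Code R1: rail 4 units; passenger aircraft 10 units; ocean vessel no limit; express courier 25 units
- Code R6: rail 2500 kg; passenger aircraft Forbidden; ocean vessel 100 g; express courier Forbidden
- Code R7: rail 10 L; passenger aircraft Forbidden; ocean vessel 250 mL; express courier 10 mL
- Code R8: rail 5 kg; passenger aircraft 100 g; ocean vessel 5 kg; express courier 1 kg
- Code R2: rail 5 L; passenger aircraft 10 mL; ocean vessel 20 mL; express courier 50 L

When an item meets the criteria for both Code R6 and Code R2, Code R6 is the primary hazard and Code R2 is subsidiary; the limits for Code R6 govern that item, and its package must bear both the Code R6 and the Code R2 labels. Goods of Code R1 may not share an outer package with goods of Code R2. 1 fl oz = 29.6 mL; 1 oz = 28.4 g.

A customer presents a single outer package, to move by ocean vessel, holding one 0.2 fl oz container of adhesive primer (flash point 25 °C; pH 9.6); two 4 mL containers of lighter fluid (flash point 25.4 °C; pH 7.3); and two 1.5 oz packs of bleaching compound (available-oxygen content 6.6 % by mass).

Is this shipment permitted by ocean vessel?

Yes

With flash point 25 °C (≤ 45 °C), the adhesive primer falls in Code R2.
The lighter fluid has flash point 25.4 °C, which is ≤ 45 °C, so it is Code R2 (Flammable Liquid).
With available-oxygen content 6.6 % by mass (> 4.5 % by mass), the bleaching compound falls in Code R6.
Code R6 quantity: two 1.5 oz packs = 85.2 g.
85.2 g is within the ocean vessel limit of 100 g for Code R6.
Total Code R2: (one 0.2 fl oz container = 5.92 mL) + (two 4 mL containers = 8 mL) = 13.92 mL.
13.92 mL ≤ 20 mL (ocean vessel limit, Code R2) — within limit.
The segregation rule (Code R1 with Code R2) does not apply to Code R6 with Code R2.
Every hazard code is within its ocean vessel limit and no segregation rule is violated.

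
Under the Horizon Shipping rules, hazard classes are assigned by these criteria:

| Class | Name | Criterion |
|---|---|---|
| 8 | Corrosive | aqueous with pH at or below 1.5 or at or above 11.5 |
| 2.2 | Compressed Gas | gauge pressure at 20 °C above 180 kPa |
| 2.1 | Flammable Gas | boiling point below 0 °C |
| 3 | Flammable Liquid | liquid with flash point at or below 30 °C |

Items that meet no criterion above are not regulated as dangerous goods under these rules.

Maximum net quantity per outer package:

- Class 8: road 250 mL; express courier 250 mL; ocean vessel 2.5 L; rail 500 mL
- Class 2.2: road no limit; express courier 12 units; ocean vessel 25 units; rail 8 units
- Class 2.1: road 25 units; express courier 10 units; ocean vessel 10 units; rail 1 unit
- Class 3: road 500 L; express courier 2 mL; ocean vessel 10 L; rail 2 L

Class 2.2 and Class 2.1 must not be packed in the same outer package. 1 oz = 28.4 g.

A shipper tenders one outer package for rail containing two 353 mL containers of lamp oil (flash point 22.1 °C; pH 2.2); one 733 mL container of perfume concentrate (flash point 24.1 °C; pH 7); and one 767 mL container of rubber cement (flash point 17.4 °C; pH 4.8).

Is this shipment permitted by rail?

Lamp oil: flash point 22.1 °C ≤ 30 °C → Class 3 (Flammable Liquid).
With flash point 24.1 °C (≤ 30 °C), the perfume concentrate falls in Class 3.
The rubber cement has flash point 17.4 °C, which is ≤ 30 °C, so it is Class 3 (Flammable Liquid).
Total Class 3: (two 353 mL containers = 706 mL) + 733 mL + 767 mL = 2.206 L.
2.206 L exceeds the rail limit of 2 L for Class 3.

No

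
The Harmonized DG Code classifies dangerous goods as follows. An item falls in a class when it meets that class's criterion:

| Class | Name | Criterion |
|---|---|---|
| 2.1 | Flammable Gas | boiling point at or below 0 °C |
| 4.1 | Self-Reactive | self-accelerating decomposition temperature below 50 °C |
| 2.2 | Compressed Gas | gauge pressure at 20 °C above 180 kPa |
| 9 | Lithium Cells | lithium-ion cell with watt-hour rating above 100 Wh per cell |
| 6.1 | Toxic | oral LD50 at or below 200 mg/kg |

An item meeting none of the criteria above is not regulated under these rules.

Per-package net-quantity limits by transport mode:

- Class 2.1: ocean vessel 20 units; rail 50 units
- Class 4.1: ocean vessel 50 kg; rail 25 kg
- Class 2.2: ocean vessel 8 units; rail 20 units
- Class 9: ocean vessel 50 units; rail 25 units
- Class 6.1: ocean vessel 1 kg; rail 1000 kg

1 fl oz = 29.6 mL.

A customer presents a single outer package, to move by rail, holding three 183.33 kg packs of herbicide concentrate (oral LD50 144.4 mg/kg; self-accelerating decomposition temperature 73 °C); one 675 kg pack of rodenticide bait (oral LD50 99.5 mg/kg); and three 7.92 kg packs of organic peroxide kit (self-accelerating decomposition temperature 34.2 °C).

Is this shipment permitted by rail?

The herbicide concentrate has oral LD50 144.4 mg/kg, which is ≤ 200 mg/kg, so it is Class 6.1 (Toxic).
Oral LD50 99.5 mg/kg meets the Class 6.1 criterion (Toxic), so the rodenticide bait is Class 6.1.
Self-accelerating decomposition temperature 34.2 °C meets the Class 4.1 criterion (Self-Reactive), so the organic peroxide kit is Class 4.1.
Total Class 6.1: (three 183.33 kg packs = 549.99 kg) + 675 kg = 1224.99 kg.
1224.99 kg exceeds the rail limit of 1000 kg for Class 6.1.
Class 4.1 quantity: three 7.92 kg packs = 23.76 kg.
That is within the Class 4.1 rail limit of 25 kg.

No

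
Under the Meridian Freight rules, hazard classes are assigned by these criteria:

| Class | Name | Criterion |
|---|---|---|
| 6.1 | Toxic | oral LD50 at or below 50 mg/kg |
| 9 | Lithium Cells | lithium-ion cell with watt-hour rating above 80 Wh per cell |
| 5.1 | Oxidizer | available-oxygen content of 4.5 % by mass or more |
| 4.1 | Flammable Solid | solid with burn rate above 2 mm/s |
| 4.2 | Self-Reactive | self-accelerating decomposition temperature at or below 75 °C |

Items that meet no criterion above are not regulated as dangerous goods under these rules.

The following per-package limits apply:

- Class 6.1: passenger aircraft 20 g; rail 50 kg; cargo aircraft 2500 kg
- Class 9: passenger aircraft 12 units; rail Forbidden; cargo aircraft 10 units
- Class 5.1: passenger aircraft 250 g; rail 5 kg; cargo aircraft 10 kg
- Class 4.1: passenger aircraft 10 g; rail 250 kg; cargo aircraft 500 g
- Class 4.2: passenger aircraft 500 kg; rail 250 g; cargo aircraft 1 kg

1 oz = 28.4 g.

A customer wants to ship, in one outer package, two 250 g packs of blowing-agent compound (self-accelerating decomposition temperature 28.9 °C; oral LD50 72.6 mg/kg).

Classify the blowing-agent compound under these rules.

Class 4.2

With self-accelerating decomposition temperature 28.9 °C (≤ 75 °C), the blowing-agent compound falls in Class 4.2.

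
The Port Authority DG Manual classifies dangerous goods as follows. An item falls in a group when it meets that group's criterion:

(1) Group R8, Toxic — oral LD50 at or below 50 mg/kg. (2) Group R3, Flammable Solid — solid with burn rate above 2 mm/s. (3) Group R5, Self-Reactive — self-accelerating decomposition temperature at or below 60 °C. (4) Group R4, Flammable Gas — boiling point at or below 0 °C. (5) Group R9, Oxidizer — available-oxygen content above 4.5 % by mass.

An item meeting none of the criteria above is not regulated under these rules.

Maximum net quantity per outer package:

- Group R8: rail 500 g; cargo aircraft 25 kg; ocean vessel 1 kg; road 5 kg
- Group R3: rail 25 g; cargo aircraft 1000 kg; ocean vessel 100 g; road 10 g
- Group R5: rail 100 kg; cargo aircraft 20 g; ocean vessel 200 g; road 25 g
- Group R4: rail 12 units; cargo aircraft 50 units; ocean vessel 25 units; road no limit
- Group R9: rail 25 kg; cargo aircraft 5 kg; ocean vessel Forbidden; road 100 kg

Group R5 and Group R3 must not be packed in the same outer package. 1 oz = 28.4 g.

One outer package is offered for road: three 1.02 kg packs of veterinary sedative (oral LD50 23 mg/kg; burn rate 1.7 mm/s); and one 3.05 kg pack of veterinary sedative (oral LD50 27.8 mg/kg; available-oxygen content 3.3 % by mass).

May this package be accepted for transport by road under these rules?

No

Veterinary sedative: oral LD50 23 mg/kg ≤ 50 mg/kg → Group R8 (Toxic).
With oral LD50 27.8 mg/kg (≤ 50 mg/kg), the veterinary sedative falls in Group R8.
Total Group R8: (three 1.02 kg packs = 3.06 kg) + 3.05 kg = 6.11 kg.
6.11 kg > 5 kg (road limit, Group R8) — over the limit.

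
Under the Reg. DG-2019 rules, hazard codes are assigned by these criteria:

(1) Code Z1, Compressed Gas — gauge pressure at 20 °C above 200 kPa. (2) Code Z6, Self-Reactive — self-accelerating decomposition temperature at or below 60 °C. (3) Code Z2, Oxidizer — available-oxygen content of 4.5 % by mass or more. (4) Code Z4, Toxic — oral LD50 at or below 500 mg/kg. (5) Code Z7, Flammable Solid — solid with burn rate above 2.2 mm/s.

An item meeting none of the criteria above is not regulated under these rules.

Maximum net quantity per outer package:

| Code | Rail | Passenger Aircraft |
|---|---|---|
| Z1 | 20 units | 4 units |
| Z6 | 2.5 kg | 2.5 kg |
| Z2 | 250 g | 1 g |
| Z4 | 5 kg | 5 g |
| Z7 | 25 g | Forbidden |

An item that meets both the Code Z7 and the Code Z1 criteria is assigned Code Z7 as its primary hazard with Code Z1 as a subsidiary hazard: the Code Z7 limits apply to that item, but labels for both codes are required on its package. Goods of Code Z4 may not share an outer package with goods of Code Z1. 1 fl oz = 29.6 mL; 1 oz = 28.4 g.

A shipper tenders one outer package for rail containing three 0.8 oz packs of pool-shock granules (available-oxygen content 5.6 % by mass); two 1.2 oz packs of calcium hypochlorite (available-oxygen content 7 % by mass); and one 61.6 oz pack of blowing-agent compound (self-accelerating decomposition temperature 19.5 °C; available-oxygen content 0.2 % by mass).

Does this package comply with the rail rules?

The pool-shock granules have available-oxygen content 5.6 % by mass, which is ≥ 4.5 % by mass, so they are Code Z2 (Oxidizer).
Calcium hypochlorite: available-oxygen content 7 % by mass ≥ 4.5 % by mass → Code Z2 (Oxidizer).
Blowing-agent compound: self-accelerating decomposition temperature 19.5 °C ≤ 60 °C → Code Z6 (Self-Reactive).
Code Z2 net quantity: (three 0.8 oz packs = 68.16 g) + (two 1.2 oz packs = 68.16 g) = 136.32 g.
136.32 g ≤ 250 g (rail limit, Code Z2) — within limit.
Code Z6 quantity: one 61.6 oz pack = 1749.44 g.
That is within the Code Z6 rail limit of 2.5 kg.
The segregation rule (Code Z4 with Code Z1) does not apply to Code Z2 with Code Z6.
Every hazard code is within its rail limit and no segregation rule is violated.

Yes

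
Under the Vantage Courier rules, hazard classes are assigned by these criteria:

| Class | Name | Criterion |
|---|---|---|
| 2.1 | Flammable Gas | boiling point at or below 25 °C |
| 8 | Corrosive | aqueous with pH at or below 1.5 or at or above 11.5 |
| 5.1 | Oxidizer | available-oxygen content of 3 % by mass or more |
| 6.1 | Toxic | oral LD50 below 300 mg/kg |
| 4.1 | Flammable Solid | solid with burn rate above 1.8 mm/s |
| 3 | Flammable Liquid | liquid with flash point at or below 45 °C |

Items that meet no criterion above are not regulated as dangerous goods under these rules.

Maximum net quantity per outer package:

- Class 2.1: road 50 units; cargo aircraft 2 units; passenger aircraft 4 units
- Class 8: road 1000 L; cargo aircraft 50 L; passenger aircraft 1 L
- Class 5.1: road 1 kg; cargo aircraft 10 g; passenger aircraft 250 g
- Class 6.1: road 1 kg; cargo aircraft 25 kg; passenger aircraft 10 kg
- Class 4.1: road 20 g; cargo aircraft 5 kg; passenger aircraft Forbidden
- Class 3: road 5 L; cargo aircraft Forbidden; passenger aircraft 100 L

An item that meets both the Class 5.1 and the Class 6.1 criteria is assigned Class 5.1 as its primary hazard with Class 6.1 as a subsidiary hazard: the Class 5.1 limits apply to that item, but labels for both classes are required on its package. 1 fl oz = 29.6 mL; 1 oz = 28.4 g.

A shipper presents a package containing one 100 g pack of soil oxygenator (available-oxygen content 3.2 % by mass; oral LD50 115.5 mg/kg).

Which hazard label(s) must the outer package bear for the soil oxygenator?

The soil oxygenator has available-oxygen content 3.2 % by mass, which is ≥ 3 % by mass, so it is Class 5.1 (Oxidizer).
The soil oxygenator has oral LD50 115.5 mg/kg, which is < 300 mg/kg, so it is Class 6.1 (Toxic).
By the precedence rule Class 5.1 is primary and Class 6.1 is subsidiary, and that rule requires both labels on the package.

Class 5.1 and 6.1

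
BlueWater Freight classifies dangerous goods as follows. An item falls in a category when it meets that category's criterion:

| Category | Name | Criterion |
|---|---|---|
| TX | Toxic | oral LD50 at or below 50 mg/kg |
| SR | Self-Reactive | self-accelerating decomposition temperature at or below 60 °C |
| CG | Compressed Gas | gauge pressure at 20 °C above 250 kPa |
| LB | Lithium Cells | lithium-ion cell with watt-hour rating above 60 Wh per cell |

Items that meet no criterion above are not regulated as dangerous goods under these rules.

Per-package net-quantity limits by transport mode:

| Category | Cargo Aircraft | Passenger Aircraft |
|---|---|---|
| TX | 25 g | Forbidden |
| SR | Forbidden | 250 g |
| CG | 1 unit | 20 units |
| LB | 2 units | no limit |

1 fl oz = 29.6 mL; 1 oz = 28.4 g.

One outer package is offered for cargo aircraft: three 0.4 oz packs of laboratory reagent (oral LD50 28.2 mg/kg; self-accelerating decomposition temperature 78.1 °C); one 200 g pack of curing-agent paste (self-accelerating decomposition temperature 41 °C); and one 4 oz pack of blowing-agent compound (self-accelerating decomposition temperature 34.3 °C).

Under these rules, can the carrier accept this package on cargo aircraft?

No

With oral LD50 28.2 mg/kg (≤ 50 mg/kg), the laboratory reagent falls in Category TX.
The curing-agent paste has self-accelerating decomposition temperature 41 °C, which is ≤ 60 °C, so it is Category SR (Self-Reactive).
Blowing-agent compound: self-accelerating decomposition temperature 34.3 °C ≤ 60 °C → Category SR (Self-Reactive).
Category SR net quantity: 200 g + (one 4 oz pack = 113.6 g) = 313.6 g.
By cargo aircraft, Category SR is Forbidden regardless of quantity.
Category TX quantity: three 0.4 oz packs = 34.08 g.
That exceeds the Category TX cargo aircraft limit of 25 g.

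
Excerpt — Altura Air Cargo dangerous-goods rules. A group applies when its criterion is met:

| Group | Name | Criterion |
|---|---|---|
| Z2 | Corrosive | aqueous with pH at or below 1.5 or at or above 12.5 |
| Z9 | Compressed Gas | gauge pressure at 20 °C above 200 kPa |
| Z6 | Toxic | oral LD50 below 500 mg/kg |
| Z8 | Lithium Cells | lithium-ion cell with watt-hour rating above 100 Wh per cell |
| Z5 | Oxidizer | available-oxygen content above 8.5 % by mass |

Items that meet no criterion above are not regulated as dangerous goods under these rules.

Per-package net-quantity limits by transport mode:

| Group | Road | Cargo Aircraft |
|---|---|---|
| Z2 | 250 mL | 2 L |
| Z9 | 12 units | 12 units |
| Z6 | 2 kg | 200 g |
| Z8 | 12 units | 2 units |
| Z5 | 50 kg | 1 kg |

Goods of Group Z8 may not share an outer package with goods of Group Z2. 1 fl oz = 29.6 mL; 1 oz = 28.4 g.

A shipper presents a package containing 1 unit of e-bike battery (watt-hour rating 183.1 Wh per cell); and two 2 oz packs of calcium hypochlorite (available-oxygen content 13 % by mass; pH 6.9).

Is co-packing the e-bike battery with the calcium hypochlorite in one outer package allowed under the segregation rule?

Yes

The e-bike battery has watt-hour rating 183.1 Wh per cell, which is > 100 Wh per cell, so it is Group Z8 (Lithium Cells).
Available-oxygen content 13 % by mass meets the Group Z5 criterion (Oxidizer), so the calcium hypochlorite is Group Z5.
No segregation rule bars Group Z8 with Group Z5.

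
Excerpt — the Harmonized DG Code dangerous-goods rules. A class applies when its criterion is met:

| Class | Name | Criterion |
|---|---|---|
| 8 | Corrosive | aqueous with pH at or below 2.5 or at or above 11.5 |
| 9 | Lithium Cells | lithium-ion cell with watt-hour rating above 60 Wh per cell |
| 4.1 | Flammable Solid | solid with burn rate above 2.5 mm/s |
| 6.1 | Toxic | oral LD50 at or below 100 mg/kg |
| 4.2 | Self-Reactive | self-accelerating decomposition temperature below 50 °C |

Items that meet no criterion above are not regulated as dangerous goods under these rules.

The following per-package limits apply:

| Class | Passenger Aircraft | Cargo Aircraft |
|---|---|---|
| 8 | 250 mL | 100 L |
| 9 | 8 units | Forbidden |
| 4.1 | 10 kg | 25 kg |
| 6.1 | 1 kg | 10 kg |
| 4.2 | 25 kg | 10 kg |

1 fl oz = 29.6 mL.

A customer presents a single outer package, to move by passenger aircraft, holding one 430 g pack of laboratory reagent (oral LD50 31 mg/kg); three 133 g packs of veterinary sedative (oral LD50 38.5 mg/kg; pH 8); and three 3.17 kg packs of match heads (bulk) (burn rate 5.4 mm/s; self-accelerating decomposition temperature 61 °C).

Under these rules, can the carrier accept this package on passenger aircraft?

Yes

Laboratory reagent: oral LD50 31 mg/kg ≤ 100 mg/kg → Class 6.1 (Toxic).
Oral LD50 38.5 mg/kg meets the Class 6.1 criterion (Toxic), so the veterinary sedative is Class 6.1.
Match heads (bulk): burn rate 5.4 mm/s > 2.5 mm/s → Class 4.1 (Flammable Solid).
Class 4.1 quantity: three 3.17 kg packs = 9.51 kg.
9.51 kg is within the passenger aircraft limit of 10 kg for Class 4.1.
Class 6.1 net quantity: 430 g + (three 133 g packs = 399 g) = 829 g.
That is within the Class 6.1 passenger aircraft limit of 1 kg.
Every hazard class is within its passenger aircraft limit and no segregation rule is violated.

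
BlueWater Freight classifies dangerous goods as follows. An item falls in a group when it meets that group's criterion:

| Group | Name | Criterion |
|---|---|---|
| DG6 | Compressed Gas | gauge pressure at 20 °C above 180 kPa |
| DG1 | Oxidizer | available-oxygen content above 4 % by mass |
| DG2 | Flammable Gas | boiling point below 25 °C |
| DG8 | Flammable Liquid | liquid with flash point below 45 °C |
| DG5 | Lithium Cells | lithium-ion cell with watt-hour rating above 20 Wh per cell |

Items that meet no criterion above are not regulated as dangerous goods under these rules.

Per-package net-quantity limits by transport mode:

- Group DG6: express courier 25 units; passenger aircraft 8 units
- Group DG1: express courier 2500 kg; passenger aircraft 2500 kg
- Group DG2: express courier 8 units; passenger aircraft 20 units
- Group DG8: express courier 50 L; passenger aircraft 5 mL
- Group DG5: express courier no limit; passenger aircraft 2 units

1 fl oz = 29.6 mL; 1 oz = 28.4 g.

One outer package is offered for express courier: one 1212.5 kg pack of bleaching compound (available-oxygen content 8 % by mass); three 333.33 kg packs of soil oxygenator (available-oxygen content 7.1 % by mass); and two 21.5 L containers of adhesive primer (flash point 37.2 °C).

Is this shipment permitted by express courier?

The bleaching compound has available-oxygen content 8 % by mass, which is > 4 % by mass, so it is Group DG1 (Oxidizer).
With available-oxygen content 7.1 % by mass (> 4 % by mass), the soil oxygenator falls in Group DG1.
Adhesive primer: flash point 37.2 °C < 45 °C → Group DG8 (Flammable Liquid).
Group DG1 net quantity: 1212.5 kg + (three 333.33 kg packs = 999.99 kg) = 2212.49 kg.
That is within the Group DG1 express courier limit of 2500 kg.
Group DG8 quantity: two 21.5 L containers = 43 L.
43 L ≤ 50 L (express courier limit, Group DG8) — within limit.
Every hazard group is within its express courier limit and no segregation rule is violated.

Yes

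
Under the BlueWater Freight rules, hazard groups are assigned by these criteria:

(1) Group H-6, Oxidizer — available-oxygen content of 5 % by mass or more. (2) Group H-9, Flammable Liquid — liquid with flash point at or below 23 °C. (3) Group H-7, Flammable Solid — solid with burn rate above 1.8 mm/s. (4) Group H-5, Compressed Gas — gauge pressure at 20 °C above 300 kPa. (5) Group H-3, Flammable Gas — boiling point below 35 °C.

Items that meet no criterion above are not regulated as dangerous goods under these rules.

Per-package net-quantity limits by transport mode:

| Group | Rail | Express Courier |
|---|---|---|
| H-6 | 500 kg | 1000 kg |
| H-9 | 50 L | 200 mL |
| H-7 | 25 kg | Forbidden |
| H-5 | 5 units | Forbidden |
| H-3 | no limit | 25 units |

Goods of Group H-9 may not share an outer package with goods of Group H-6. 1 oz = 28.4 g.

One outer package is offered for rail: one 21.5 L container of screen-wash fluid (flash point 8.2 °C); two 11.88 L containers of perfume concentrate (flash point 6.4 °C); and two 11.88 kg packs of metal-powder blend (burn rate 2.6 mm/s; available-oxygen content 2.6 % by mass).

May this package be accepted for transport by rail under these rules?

Yes

The screen-wash fluid has flash point 8.2 °C, which is ≤ 23 °C, so it is Group H-9 (Flammable Liquid).
Perfume concentrate: flash point 6.4 °C ≤ 23 °C → Group H-9 (Flammable Liquid).
The metal-powder blend has burn rate 2.6 mm/s, which is > 1.8 mm/s, so it is Group H-7 (Flammable Solid).
Group H-9 net quantity: 21.5 L + (two 11.88 L containers = 23.76 L) = 45.26 L.
45.26 L ≤ 50 L (rail limit, Group H-9) — within limit.
Group H-7 quantity: two 11.88 kg packs = 23.76 kg.
23.76 kg is within the rail limit of 25 kg for Group H-7.
The segregation rule (Group H-9 with Group H-6) does not apply to Group H-9 with Group H-7.
Every hazard group is within its rail limit and no segregation rule is violated.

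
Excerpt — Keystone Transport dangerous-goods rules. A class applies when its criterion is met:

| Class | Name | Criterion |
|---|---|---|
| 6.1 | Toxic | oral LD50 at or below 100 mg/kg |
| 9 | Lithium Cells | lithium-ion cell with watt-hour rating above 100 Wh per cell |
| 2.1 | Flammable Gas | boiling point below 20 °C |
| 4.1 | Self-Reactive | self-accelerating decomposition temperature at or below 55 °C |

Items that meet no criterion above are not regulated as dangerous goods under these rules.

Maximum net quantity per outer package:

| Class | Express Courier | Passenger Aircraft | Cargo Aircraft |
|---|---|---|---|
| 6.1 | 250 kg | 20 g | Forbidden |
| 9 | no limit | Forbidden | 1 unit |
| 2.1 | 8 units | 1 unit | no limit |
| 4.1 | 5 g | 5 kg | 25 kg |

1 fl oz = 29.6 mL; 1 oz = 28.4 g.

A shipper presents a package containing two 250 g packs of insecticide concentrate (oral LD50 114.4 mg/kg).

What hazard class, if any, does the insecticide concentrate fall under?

Not regulated

oral LD50 114.4 mg/kg is not below 100 mg/kg, so Class 6.1 does not apply.
No criterion is met, so the item is not regulated.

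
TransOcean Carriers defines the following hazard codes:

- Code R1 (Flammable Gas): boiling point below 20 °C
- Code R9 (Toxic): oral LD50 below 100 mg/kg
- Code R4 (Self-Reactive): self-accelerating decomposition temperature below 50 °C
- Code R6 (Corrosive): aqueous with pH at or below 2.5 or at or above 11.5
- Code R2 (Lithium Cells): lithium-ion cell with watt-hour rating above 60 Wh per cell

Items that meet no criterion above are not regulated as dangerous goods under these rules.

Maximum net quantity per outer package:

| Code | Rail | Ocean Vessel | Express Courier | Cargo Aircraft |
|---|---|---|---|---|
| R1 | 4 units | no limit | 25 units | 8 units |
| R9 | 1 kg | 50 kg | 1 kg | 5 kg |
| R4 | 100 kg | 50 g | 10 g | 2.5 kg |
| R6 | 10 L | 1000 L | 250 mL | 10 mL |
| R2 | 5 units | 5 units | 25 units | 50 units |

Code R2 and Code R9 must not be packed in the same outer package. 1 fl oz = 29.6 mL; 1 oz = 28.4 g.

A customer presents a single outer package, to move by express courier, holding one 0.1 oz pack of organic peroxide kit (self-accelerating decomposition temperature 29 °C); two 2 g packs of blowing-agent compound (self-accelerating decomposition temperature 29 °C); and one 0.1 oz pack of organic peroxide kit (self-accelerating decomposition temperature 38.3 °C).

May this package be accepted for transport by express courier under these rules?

With self-accelerating decomposition temperature 29 °C (< 50 °C), the organic peroxide kit falls in Code R4.
Self-accelerating decomposition temperature 29 °C meets the Code R4 criterion (Self-Reactive), so the blowing-agent compound is Code R4.
The organic peroxide kit has self-accelerating decomposition temperature 38.3 °C, which is < 50 °C, so it is Code R4 (Self-Reactive).
Total Code R4: (one 0.1 oz pack = 2.84 g) + (two 2 g packs = 4 g) + (one 0.1 oz pack = 2.84 g) = 9.68 g.
That is within the Code R4 express courier limit of 10 g.

Yes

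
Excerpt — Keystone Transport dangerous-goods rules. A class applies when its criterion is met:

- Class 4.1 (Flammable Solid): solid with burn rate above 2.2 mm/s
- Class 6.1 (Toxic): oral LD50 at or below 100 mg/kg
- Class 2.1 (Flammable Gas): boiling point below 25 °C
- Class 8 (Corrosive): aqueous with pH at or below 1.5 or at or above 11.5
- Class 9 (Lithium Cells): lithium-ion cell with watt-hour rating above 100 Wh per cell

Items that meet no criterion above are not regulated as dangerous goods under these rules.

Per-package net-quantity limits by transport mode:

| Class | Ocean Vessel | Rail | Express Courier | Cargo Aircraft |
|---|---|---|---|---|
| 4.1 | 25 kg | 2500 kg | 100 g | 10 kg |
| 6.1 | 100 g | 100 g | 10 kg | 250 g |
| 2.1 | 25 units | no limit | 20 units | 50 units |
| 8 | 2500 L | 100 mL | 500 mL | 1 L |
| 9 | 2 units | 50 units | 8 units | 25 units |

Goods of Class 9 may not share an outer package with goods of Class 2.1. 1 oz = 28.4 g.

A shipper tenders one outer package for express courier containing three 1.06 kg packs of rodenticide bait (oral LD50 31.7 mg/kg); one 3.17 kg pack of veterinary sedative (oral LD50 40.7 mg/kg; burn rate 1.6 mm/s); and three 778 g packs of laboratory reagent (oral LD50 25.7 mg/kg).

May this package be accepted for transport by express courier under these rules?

Yes

With oral LD50 31.7 mg/kg (≤ 100 mg/kg), the rodenticide bait falls in Class 6.1.
The veterinary sedative has oral LD50 40.7 mg/kg, which is ≤ 100 mg/kg, so it is Class 6.1 (Toxic).
Oral LD50 25.7 mg/kg meets the Class 6.1 criterion (Toxic), so the laboratory reagent is Class 6.1.
Total Class 6.1: (three 1.06 kg packs = 3.18 kg) + 3.17 kg + (three 778 g packs = 2.334 kg) = 8.684 kg.
8.684 kg ≤ 10 kg (express courier limit, Class 6.1) — within limit.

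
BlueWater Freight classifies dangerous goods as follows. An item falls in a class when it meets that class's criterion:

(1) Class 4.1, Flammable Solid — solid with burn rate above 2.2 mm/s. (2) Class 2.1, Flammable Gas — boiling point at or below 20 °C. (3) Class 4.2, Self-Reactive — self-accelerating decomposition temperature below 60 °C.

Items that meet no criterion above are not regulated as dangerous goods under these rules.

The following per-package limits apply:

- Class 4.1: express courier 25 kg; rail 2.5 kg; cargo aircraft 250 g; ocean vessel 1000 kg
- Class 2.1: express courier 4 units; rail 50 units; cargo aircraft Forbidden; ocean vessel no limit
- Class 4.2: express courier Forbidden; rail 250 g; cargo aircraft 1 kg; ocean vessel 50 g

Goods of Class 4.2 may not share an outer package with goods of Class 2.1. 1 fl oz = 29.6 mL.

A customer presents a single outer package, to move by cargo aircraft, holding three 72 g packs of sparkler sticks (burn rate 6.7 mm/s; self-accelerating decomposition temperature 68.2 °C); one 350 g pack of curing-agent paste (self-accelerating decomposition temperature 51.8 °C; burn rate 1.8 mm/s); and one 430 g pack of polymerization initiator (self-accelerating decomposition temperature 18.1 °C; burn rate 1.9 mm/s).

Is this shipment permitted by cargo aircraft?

Yes

The sparkler sticks have burn rate 6.7 mm/s, which is > 2.2 mm/s, so they are Class 4.1 (Flammable Solid).
Self-accelerating decomposition temperature 51.8 °C meets the Class 4.2 criterion (Self-Reactive), so the curing-agent paste is Class 4.2.
Self-accelerating decomposition temperature 18.1 °C meets the Class 4.2 criterion (Self-Reactive), so the polymerization initiator is Class 4.2.
Total Class 4.2: 350 g + 430 g = 780 g.
That is within the Class 4.2 cargo aircraft limit of 1 kg.
Class 4.1 quantity: three 72 g packs = 216 g.
216 g is within the cargo aircraft limit of 250 g for Class 4.1.
The segregation rule (Class 4.2 with Class 2.1) does not apply to Class 4.2 with Class 4.1.
Every hazard class is within its cargo aircraft limit and no segregation rule is violated.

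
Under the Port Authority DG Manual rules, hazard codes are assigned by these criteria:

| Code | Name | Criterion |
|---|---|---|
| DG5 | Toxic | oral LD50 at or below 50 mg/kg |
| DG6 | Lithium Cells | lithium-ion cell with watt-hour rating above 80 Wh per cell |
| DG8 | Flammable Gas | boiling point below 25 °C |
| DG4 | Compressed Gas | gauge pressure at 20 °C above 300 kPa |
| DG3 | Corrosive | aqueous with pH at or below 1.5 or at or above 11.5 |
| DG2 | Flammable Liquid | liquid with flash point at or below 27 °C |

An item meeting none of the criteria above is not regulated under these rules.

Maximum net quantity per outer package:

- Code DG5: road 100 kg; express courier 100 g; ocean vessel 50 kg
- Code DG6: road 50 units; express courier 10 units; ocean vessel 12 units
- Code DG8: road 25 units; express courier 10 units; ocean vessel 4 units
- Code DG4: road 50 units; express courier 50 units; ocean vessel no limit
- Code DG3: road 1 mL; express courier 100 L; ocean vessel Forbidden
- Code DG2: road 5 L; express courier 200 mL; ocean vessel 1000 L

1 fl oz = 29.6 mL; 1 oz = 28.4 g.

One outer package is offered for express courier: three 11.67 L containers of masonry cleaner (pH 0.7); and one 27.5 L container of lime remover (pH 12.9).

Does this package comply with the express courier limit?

Yes

With pH 0.7 (≤ 1.5), the masonry cleaner falls in Code DG3.
Lime remover: pH 12.9 ≥ 11.5 → Code DG3 (Corrosive).
Code DG3 net quantity: (three 11.67 L containers = 35.01 L) + 27.5 L = 62.51 L.
62.51 L is within the express courier limit of 100 L for Code DG3.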